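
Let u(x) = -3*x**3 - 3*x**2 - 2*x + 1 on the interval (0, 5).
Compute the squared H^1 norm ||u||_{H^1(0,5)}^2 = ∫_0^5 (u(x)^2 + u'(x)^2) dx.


||u||_{H^1}^2 = 9747175/42

The H^1 norm (squared) on an interval (0, L) is
  ||u||_{H^1}^2 = ∫_0^L u(x)^2 dx + ∫_0^L u'(x)^2 dx.
Compute u'(x) = -9*x**2 - 6*x - 2.
Then u(x)^2 = 9*x**6 + 18*x**5 + 21*x**4 + 6*x**3 - 2*x**2 - 4*x + 1 and u'(x)^2 = 81*x**4 + 108*x**3 + 72*x**2 + 24*x + 4.
Integrate each monomial from 0 to 5 using ∫_0^5 c·x^n dx = c·5^(n+1)/(n+1):
  ∫_0^5 u(x)^2 dx = ∫_0^5 (9*x^6 + 18*x^5 + 21*x^4 + 6*x^3 - 2*x^2 - 4*x + 1) dx. Term by term:
    ∫_0^5 9*x^6 dx = 703125/7;  ∫_0^5 18*x^5 dx = 46875;  ∫_0^5 21*x^4 dx = 13125;
    ∫_0^5 6*x^3 dx = 1875/2;  ∫_0^5 -2*x^2 dx = -250/3;  ∫_0^5 -4*x dx = -50;
    ∫_0^5 1 dx = 5.
  Sum: 703125/7 + 46875 + 13125 + 1875/2 − 250/3 − 50 + 5 = 6772735/42.
  ∫_0^5 u'(x)^2 dx = ∫_0^5 (81*x^4 + 108*x^3 + 72*x^2 + 24*x + 4) dx. Term by term:
    ∫_0^5 81*x^4 dx = 50625;  ∫_0^5 108*x^3 dx = 16875;  ∫_0^5 72*x^2 dx = 3000;
    ∫_0^5 24*x dx = 300;  ∫_0^5 4 dx = 20.
  Sum: 50625 + 16875 + 3000 + 300 + 20 = 70820.
Adding: ||u||_{H^1}^2 = 6772735/42 + 70820 = 9747175/42.


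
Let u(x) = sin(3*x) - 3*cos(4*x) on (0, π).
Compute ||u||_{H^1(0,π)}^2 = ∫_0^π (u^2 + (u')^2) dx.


||u||_{H^1(0,π)}^2 = 612/7 + 163*π/2

u'(x) = 12*sin(4*x) + 3*cos(3*x).
Expand u² and (u')² and integrate term by term on (0, π), using: for integers n ≥ 1, ∫_0^π sin²(nx) dx = ∫_0^π cos²(nx) dx = π/2; for n ≠ n', ∫_0^π sin(nx)sin(n'x) dx = ∫_0^π cos(nx)cos(n'x) dx = 0; and by product-to-sum, ∫_0^π sin(nx)cos(n'x) dx = ½∫_0^π [sin((n+n')x) + sin((n−n')x)] dx, which is 0 when n+n' is even and 2n/(n²−n'²) when n+n' is odd (it need not vanish on (0, π)).
  u² squared terms: (-3)²·∫cos(4x)² dx = 9·π/2 = 9*π/2;  (1)²·∫sin(3x)² dx = 1·π/2 = π/2.
  u² cross terms: 2·(-3)·(1)·∫cos(4x)·sin(3x) dx = -6·(-6/7) = 36/7.
  So ∫_0^π u² dx = 9*π/2 + π/2 + 36/7 = 36/7 + 5*π.
  (u')² squared terms: (3)²·∫cos(3x)² dx = 9·π/2 = 9*π/2;  (12)²·∫sin(4x)² dx = 144·π/2 = 72*π.
  (u')² cross terms: 2·(3)·(12)·∫cos(3x)·sin(4x) dx = 72·(8/7) = 576/7.
  So ∫_0^π (u')² dx = 9*π/2 + 72*π + 576/7 = 576/7 + 153*π/2.
||u||_{H^1}^2 = (36/7 + 5*π) + (576/7 + 153*π/2) = 612/7 + 163*π/2.


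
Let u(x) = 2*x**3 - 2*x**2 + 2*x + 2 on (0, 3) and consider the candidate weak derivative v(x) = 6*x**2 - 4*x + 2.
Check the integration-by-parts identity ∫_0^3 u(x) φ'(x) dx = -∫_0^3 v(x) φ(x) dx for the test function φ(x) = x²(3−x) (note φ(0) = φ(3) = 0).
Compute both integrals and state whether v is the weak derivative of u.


LHS = -1107/10, RHS = -1107/10. Yes, v = u' weakly.

u(x) = 2*x**3 - 2*x**2 + 2*x + 2, classical derivative u'(x) = 6*x**2 - 4*x + 2.
φ(x) = x²(3−x), so φ'(x) = 3*x*(2 - x).
Note φ(0) = φ(3) = 0, so the boundary term u·φ vanishes.
LHS = ∫_0^3 u(x) φ'(x) dx = ∫_0^3 (-6*x^5 + 18*x^4 - 18*x^3 + 6*x^2 + 12*x) dx. Term by term:
  ∫_0^3 -6*x^5 dx = -729;  ∫_0^3 18*x^4 dx = 4374/5;  ∫_0^3 -18*x^3 dx = -729/2;
  ∫_0^3 6*x^2 dx = 54;  ∫_0^3 12*x dx = 54.
Sum: -729 + 4374/5 − 729/2 + 54 + 54 = -1107/10.
So LHS = -1107/10.
∫_0^3 v(x) φ(x) dx = ∫_0^3 (-6*x^5 + 22*x^4 - 14*x^3 + 6*x^2) dx. Term by term:
  ∫_0^3 -6*x^5 dx = -729;  ∫_0^3 22*x^4 dx = 5346/5;  ∫_0^3 -14*x^3 dx = -567/2;
  ∫_0^3 6*x^2 dx = 54.
Sum: -729 + 5346/5 − 567/2 + 54 = 1107/10.
So RHS = -∫_0^3 v(x) φ(x) dx = -1107/10.
LHS = RHS, so the identity holds for this test φ.
Moreover u is smooth here and v(x) = u'(x) = 6*x**2 - 4*x + 2 pointwise, so the identity holds for every test function. Hence v is the weak derivative of u.


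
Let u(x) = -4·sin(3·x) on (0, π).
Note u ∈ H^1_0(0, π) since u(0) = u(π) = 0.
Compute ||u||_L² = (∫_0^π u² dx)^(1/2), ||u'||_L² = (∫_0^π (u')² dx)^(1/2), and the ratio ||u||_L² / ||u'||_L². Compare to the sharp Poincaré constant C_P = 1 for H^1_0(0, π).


||u||_L² / ||u'||_L² = 1/3 < C_P = 1.

u(x) = -4·sin(3·x), so u'(x) = -12*cos(3*x).
Writing u(x) = A·sin(kπx/L) with A = -4 and k = 3, use ∫_0^L sin²(kπx/L) dx = L/2 and ∫_0^L cos²(kπx/L) dx = L/2.
u² = 16·sin²(3·x) and (u')² = 144·cos²(3·x), and each of sin², cos² integrates to L/2 = π/2 over (0, π).
∫_0^π u² dx = 8*π, so ||u||_L² = 2*sqrt(2)*sqrt(π).
∫_0^π (u')² dx = 72*π, so ||u'||_L² = 6*sqrt(2)*sqrt(π).
Ratio ||u||_L² / ||u'||_L² = 1/3.
Sharp Poincaré constant on H^1_0(0, π) is C_P = L/π = 1, achieved by sin(x).
This is the k = 3 harmonic; the ratio L/(kπ) is strictly less than C_P = L/π, consistent with the sharp inequality ||u||_L² ≤ C_P ||u'||_L².


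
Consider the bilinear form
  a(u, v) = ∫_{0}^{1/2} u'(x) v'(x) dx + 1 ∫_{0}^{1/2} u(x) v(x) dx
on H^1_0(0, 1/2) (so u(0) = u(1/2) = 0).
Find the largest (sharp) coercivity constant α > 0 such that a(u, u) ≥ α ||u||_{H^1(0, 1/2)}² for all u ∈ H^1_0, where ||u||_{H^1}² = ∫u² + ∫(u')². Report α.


α = 1

Coercivity of a(·,·) on H^1_0(0, 1/2) means a(u, u) ≥ α ||u||_{H^1}² for every u ∈ H^1_0.
The interval has length L = 1/2, and Poincaré/coercivity depend only on L. Here a(u, u) = ∫(u')² + (1)·∫u².
Here c = 1 ≥ 1, so a(u,u) = ∫(u')² + c∫u² ≥ ∫(u')² + ∫u² = ||u||_{H^1}², i.e. α = 1 works. No larger α is possible: a(u,u) ≥ α||u||_{H^1}² means (1−α)∫(u')² ≥ (α−c)∫u², and for the modes u_n = sin(nπ(x−x₀)/L) (x₀ the left endpoint) one has ∫u_n²/∫(u_n')² = (L/(nπ))² → 0, so a(u_n,u_n)/||u_n||_{H^1}² → 1. Hence the optimal constant is α = 1.
Therefore α = 1.


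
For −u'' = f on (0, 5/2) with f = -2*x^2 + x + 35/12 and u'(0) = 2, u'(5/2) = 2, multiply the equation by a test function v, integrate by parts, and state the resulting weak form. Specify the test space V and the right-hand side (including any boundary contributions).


V = H^1(0, 5/2) (v unrestricted at boundary; u is determined up to an additive constant); weak form: ∫_0^5/2 u'v' dx = ∫_0^5/2 (-2*x^2 + x + 35/12) v dx + 2·v(5/2) − 2·v(0) for all v ∈ V.

Multiply both sides by a test function v and integrate from 0 to 5/2:
  ∫_0^5/2 −u''(x) v(x) dx = ∫_0^5/2 f(x) v(x) dx.
Integrate the LHS by parts once:
  ∫_0^5/2 −u'' v dx = −[u'(x) v(x)]_0^5/2 + ∫_0^5/2 u'(x) v'(x) dx.
Thus ∫_0^5/2 u'(x) v'(x) dx = ∫_0^5/2 f(x) v(x) dx + [u'(x) v(x)]_0^5/2.
Choose V so that boundary terms are either known or forced to vanish.
u has inhomogeneous Neumann u'(0) = 2, u'(5/2) = 2. [u' v]_0^5/2 = (2)·v(5/2) − (2)·v(0) = 2·v(5/2) − 2·v(0). Take V = H^1(0, 5/2); boundary term becomes part of RHS.
Weak formulation: find u (satisfying any essential BC) such that ∫_0^5/2 u'(x) v'(x) dx = ∫_0^5/2 f v dx + 2·v(5/2) − 2·v(0) for all v ∈ V (Neumann data are natural BCs: they enter the RHS as boundary terms).
Substituting f(x) = -2*x^2 + x + 35/12, the right-hand side is ∫_0^5/2 (-2*x^2 + x + 35/12) v dx + 2·v(5/2) − 2·v(0).
Compatibility check (pure Neumann): taking v ≡ 1 ∈ V gives 0 = ∫_0^5/2 f dx + (2) − (2), i.e. ∫_0^5/2 f dx must equal u'(0) − u'(5/2) = 0. Indeed ∫_0^5/2 (-2*x^2 + x + 35/12) dx = 0, so the data are compatible. The solution is then unique only up to an additive constant (fix it e.g. by requiring ∫_0^5/2 u dx = 0).


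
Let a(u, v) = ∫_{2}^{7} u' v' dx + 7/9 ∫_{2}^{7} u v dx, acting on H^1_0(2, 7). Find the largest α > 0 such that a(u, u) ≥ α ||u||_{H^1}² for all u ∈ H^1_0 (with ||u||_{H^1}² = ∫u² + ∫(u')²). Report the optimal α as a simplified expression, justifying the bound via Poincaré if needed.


α = (π^2 + 175/9)/(π^2 + 25)

Coercivity of a(·,·) on H^1_0(2, 7) means a(u, u) ≥ α ||u||_{H^1}² for every u ∈ H^1_0.
The interval has length L = 5, and Poincaré/coercivity depend only on L. Here a(u, u) = ∫(u')² + (7/9)·∫u².
Here 0 < c = 7/9 < 1. The condition a(u,u) ≥ α||u||_{H^1}² reads (1−α)∫(u')² ≥ (α−c)∫u². Any admissible α is ≤ 1 (rapidly oscillating u have ∫u²/∫(u')² → 0), and α = 1 would force 0 ≥ (1−c)∫u², impossible since c < 1; so 1−α > 0. By the sharp Poincaré inequality on H^1_0 of an interval of length L, ∫(u')² ≥ (π/L)²∫u² with equality for the first sine mode sin(π(x−x₀)/L) (x₀ the left endpoint), so the inequality holds for all u iff (1−α)(π/L)² ≥ α − c, i.e. α ≤ ((π/L)² + c)/((π/L)² + 1) = (1 + c(L/π)²)/(1 + (L/π)²). With (π/L)² = π^2/25 and c = 7/9, the largest admissible constant is α = ((π/L)² + c)/((π/L)² + 1).
Simplifying, α = (π^2 + 175/9)/(π^2 + 25).


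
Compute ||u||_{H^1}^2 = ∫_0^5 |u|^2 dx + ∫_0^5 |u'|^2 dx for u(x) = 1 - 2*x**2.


||u||_{H^1}^2 = 3005

The H^1 norm (squared) on an interval (0, L) is
  ||u||_{H^1}^2 = ∫_0^L u(x)^2 dx + ∫_0^L u'(x)^2 dx.
Compute u'(x) = -4*x.
Then u(x)^2 = 4*x**4 - 4*x**2 + 1 and u'(x)^2 = 16*x**2.
Integrate each monomial from 0 to 5 using ∫_0^5 c·x^n dx = c·5^(n+1)/(n+1):
  ∫_0^5 u(x)^2 dx = ∫_0^5 (4*x^4 - 4*x^2 + 1) dx. Term by term:
    ∫_0^5 4*x^4 dx = 2500;  ∫_0^5 -4*x^2 dx = -500/3;  ∫_0^5 1 dx = 5.
  Sum: 2500 − 500/3 + 5 = 7015/3.
  ∫_0^5 u'(x)^2 dx = ∫_0^5 (16*x^2) dx. Term by term:
    ∫_0^5 16*x^2 dx = 2000/3.
Adding: ||u||_{H^1}^2 = 7015/3 + 2000/3 = 3005.


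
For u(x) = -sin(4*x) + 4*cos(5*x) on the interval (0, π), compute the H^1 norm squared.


||u||_{H^1(0,π)}^2 = 1664/9 + 433*π/2

u'(x) = -20*sin(5*x) - 4*cos(4*x).
Expand u² and (u')² and integrate term by term on (0, π), using: for integers n ≥ 1, ∫_0^π sin²(nx) dx = ∫_0^π cos²(nx) dx = π/2; for n ≠ n', ∫_0^π sin(nx)sin(n'x) dx = ∫_0^π cos(nx)cos(n'x) dx = 0; and by product-to-sum, ∫_0^π sin(nx)cos(n'x) dx = ½∫_0^π [sin((n+n')x) + sin((n−n')x)] dx, which is 0 when n+n' is even and 2n/(n²−n'²) when n+n' is odd (it need not vanish on (0, π)).
  u² squared terms: (-1)²·∫sin(4x)² dx = 1·π/2 = π/2;  (4)²·∫cos(5x)² dx = 16·π/2 = 8*π.
  u² cross terms: 2·(-1)·(4)·∫sin(4x)·cos(5x) dx = -8·(-8/9) = 64/9.
  So ∫_0^π u² dx = π/2 + 8*π + 64/9 = 64/9 + 17*π/2.
  (u')² squared terms: (-20)²·∫sin(5x)² dx = 400·π/2 = 200*π;  (-4)²·∫cos(4x)² dx = 16·π/2 = 8*π.
  (u')² cross terms: 2·(-20)·(-4)·∫sin(5x)·cos(4x) dx = 160·(10/9) = 1600/9.
  So ∫_0^π (u')² dx = 200*π + 8*π + 1600/9 = 1600/9 + 208*π.
||u||_{H^1}^2 = (64/9 + 17*π/2) + (1600/9 + 208*π) = 1664/9 + 433*π/2.


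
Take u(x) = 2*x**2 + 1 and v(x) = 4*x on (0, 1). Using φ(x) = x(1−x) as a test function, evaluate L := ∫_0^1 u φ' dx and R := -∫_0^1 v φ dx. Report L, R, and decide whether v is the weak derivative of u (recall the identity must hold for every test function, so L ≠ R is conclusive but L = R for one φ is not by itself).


LHS = -1/3, RHS = -1/3. Yes, v = u' weakly.

u(x) = 2*x**2 + 1, classical derivative u'(x) = 4*x.
φ(x) = x(1−x), so φ'(x) = 1 - 2*x.
Note φ(0) = φ(1) = 0, so the boundary term u·φ vanishes.
LHS = ∫_0^1 u(x) φ'(x) dx = ∫_0^1 (-4*x^3 + 2*x^2 - 2*x + 1) dx. Term by term:
  ∫_0^1 -4*x^3 dx = -1;  ∫_0^1 2*x^2 dx = 2/3;  ∫_0^1 -2*x dx = -1;
  ∫_0^1 1 dx = 1.
Sum: -1 + 2/3 − 1 + 1 = -1/3.
So LHS = -1/3.
∫_0^1 v(x) φ(x) dx = ∫_0^1 (-4*x^3 + 4*x^2) dx. Term by term:
  ∫_0^1 -4*x^3 dx = -1;  ∫_0^1 4*x^2 dx = 4/3.
Sum: -1 + 4/3 = 1/3.
So RHS = -∫_0^1 v(x) φ(x) dx = -1/3.
LHS = RHS, so the identity holds for this test φ.
Moreover u is smooth here and v(x) = u'(x) = 4*x pointwise, so the identity holds for every test function. Hence v is the weak derivative of u.


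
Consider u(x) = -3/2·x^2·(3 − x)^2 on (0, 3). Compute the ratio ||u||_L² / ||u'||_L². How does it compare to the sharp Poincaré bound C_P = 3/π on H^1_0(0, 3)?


||u||_L² / ||u'||_L² = sqrt(3)/2 < C_P = 3/π.

u(x) = -3/2·x^2·(3 − x)^2, so u'(x) = 3*x*(x*(3 - x) - (x - 3)^2).
u(x) = -3/2·x^2·(3 − x)^2 vanishes at x = 0 and x = 3, so u ∈ H^1_0(0, 3). Differentiate via the product rule and integrate the resulting polynomials term by term.
  ∫_0^3 u² dx = ∫_0^3 (9*x^8/4 - 27*x^7 + 243*x^6/2 - 243*x^5 + 729*x^4/4) dx. Term by term:
    ∫_0^3 9*x^8/4 dx = 19683/4;  ∫_0^3 -27*x^7 dx = -177147/8;  ∫_0^3 243*x^6/2 dx = 531441/14;
    ∫_0^3 -243*x^5 dx = -59049/2;  ∫_0^3 729*x^4/4 dx = 177147/20.
  Sum: 19683/4 − 177147/8 + 531441/14 − 59049/2 + 177147/20 = 19683/280.
  ∫_0^3 (u')² dx = ∫_0^3 (36*x^6 - 324*x^5 + 1053*x^4 - 1458*x^3 + 729*x^2) dx. Term by term:
    ∫_0^3 36*x^6 dx = 78732/7;  ∫_0^3 -324*x^5 dx = -39366;  ∫_0^3 1053*x^4 dx = 255879/5;
    ∫_0^3 -1458*x^3 dx = -59049/2;  ∫_0^3 729*x^2 dx = 6561.
  Sum: 78732/7 − 39366 + 255879/5 − 59049/2 + 6561 = 6561/70.
∫_0^3 u² dx = 19683/280, so ||u||_L² = 81*sqrt(210)/140.
∫_0^3 (u')² dx = 6561/70, so ||u'||_L² = 81*sqrt(70)/70.
Ratio ||u||_L² / ||u'||_L² = sqrt(3)/2.
Sharp Poincaré constant on H^1_0(0, 3) is C_P = L/π = 3/π, achieved by sin(π/3·x).
A polynomial bump cannot attain the sharp Poincaré constant (only the first sine eigenfunction does), so the ratio is strictly less than C_P, consistent with ||u||_L² ≤ C_P ||u'||_L².


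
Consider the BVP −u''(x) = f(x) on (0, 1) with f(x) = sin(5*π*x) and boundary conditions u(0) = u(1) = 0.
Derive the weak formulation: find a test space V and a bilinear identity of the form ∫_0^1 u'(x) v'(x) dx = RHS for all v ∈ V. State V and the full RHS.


V = H^1_0(0, 1) (so v(0) = v(1) = 0); weak form: ∫_0^1 u'v' dx = ∫_0^1 (sin(5*π*x)) v dx for all v ∈ V.

Multiply both sides by a test function v and integrate from 0 to 1:
  ∫_0^1 −u''(x) v(x) dx = ∫_0^1 f(x) v(x) dx.
Integrate the LHS by parts once:
  ∫_0^1 −u'' v dx = −[u'(x) v(x)]_0^1 + ∫_0^1 u'(x) v'(x) dx.
Thus ∫_0^1 u'(x) v'(x) dx = ∫_0^1 f(x) v(x) dx + [u'(x) v(x)]_0^1.
Choose V so that boundary terms are either known or forced to vanish.
u is Dirichlet: u(0) = u(1) = 0. Let V = H^1_0(0, 1); then v(0) = v(1) = 0, and [u' v]_0^1 = 0.
Weak formulation: find u (satisfying any essential BC) such that ∫_0^1 u'(x) v'(x) dx = ∫_0^1 f v dx for all v ∈ V.
Substituting f(x) = sin(5*π*x), the right-hand side is ∫_0^1 (sin(5*π*x)) v dx.


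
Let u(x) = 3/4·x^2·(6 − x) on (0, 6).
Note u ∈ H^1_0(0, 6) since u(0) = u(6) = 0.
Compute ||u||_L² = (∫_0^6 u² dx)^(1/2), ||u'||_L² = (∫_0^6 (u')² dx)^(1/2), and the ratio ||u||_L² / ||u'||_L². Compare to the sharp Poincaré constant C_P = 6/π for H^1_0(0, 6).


||u||_L² / ||u'||_L² = 3*sqrt(14)/7 < C_P = 6/π.

u(x) = 3/4·x^2·(6 − x), so u'(x) = 9*x*(4 - x)/4.
u(x) = 3/4·x^2·(6 − x) vanishes at x = 0 and x = 6, so u ∈ H^1_0(0, 6). Differentiate via the product rule and integrate the resulting polynomials term by term.
  ∫_0^6 u² dx = ∫_0^6 (9*x^6/16 - 27*x^5/4 + 81*x^4/4) dx. Term by term:
    ∫_0^6 9*x^6/16 dx = 157464/7;  ∫_0^6 -27*x^5/4 dx = -52488;  ∫_0^6 81*x^4/4 dx = 157464/5.
  Sum: 157464/7 − 52488 + 157464/5 = 52488/35.
  ∫_0^6 (u')² dx = ∫_0^6 (81*x^4/16 - 81*x^3/2 + 81*x^2) dx. Term by term:
    ∫_0^6 81*x^4/16 dx = 39366/5;  ∫_0^6 -81*x^3/2 dx = -13122;  ∫_0^6 81*x^2 dx = 5832.
  Sum: 39366/5 − 13122 + 5832 = 2916/5.
∫_0^6 u² dx = 52488/35, so ||u||_L² = 162*sqrt(70)/35.
∫_0^6 (u')² dx = 2916/5, so ||u'||_L² = 54*sqrt(5)/5.
Ratio ||u||_L² / ||u'||_L² = 3*sqrt(14)/7.
Sharp Poincaré constant on H^1_0(0, 6) is C_P = L/π = 6/π, achieved by sin(π/6·x).
A polynomial bump cannot attain the sharp Poincaré constant (only the first sine eigenfunction does), so the ratio is strictly less than C_P, consistent with ||u||_L² ≤ C_P ||u'||_L².


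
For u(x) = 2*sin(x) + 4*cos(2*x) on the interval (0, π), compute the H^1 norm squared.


||u||_{H^1(0,π)}^2 = -160/3 + 44*π

u'(x) = -8*sin(2*x) + 2*cos(x).
Expand u² and (u')² and integrate term by term on (0, π), using: for integers n ≥ 1, ∫_0^π sin²(nx) dx = ∫_0^π cos²(nx) dx = π/2; for n ≠ n', ∫_0^π sin(nx)sin(n'x) dx = ∫_0^π cos(nx)cos(n'x) dx = 0; and by product-to-sum, ∫_0^π sin(nx)cos(n'x) dx = ½∫_0^π [sin((n+n')x) + sin((n−n')x)] dx, which is 0 when n+n' is even and 2n/(n²−n'²) when n+n' is odd (it need not vanish on (0, π)).
  u² squared terms: (2)²·∫sin(x)² dx = 4·π/2 = 2*π;  (4)²·∫cos(2x)² dx = 16·π/2 = 8*π.
  u² cross terms: 2·(2)·(4)·∫sin(x)·cos(2x) dx = 16·(-2/3) = -32/3.
  So ∫_0^π u² dx = 2*π + 8*π − 32/3 = -32/3 + 10*π.
  (u')² squared terms: (-8)²·∫sin(2x)² dx = 64·π/2 = 32*π;  (2)²·∫cos(x)² dx = 4·π/2 = 2*π.
  (u')² cross terms: 2·(-8)·(2)·∫sin(2x)·cos(x) dx = -32·(4/3) = -128/3.
  So ∫_0^π (u')² dx = 32*π + 2*π − 128/3 = -128/3 + 34*π.
||u||_{H^1}^2 = (-32/3 + 10*π) + (-128/3 + 34*π) = -160/3 + 44*π.


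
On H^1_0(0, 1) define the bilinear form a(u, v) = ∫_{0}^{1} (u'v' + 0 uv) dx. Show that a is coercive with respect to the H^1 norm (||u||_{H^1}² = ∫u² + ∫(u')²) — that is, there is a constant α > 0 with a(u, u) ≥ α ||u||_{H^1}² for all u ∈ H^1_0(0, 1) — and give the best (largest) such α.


α = π^2/(1 + π^2)

Coercivity of a(·,·) on H^1_0(0, 1) means a(u, u) ≥ α ||u||_{H^1}² for every u ∈ H^1_0.
The interval has length L = 1, and Poincaré/coercivity depend only on L. Here a(u, u) = ∫(u')² + (0)·∫u².
Here c = 0, so a(u,u) = ∫(u')² alone. The condition a(u,u) ≥ α||u||_{H^1}² reads (1−α)∫(u')² ≥ (α−c)∫u². Any admissible α is ≤ 1 (rapidly oscillating u have ∫u²/∫(u')² → 0), and α = 1 would force 0 ≥ (1−c)∫u², impossible since c < 1; so 1−α > 0. By the sharp Poincaré inequality on H^1_0 of an interval of length L, ∫(u')² ≥ (π/L)²∫u² with equality for the first sine mode sin(π(x−x₀)/L) (x₀ the left endpoint), so the inequality holds for all u iff (1−α)(π/L)² ≥ α − c, i.e. α ≤ ((π/L)² + c)/((π/L)² + 1) = (1 + c(L/π)²)/(1 + (L/π)²). (Direct route, valid since c ≤ 0: Poincaré gives c∫u² ≥ c(L/π)²∫(u')², so a(u,u) ≥ (1 + c(L/π)²)∫(u')², while ||u||_{H^1}² ≤ (1 + (L/π)²)∫(u')²; dividing yields the same α.) With (π/L)² = π^2 and c = 0, the largest admissible constant is α = ((π/L)² + c)/((π/L)² + 1).
Simplifying, α = π^2/(1 + π^2).


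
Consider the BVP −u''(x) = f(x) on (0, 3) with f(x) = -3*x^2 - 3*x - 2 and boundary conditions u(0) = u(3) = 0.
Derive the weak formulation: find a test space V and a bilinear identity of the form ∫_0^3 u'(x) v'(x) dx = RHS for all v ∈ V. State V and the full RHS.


V = H^1_0(0, 3) (so v(0) = v(3) = 0); weak form: ∫_0^3 u'v' dx = ∫_0^3 (-3*x^2 - 3*x - 2) v dx for all v ∈ V.

Multiply both sides by a test function v and integrate from 0 to 3:
  ∫_0^3 −u''(x) v(x) dx = ∫_0^3 f(x) v(x) dx.
Integrate the LHS by parts once:
  ∫_0^3 −u'' v dx = −[u'(x) v(x)]_0^3 + ∫_0^3 u'(x) v'(x) dx.
Thus ∫_0^3 u'(x) v'(x) dx = ∫_0^3 f(x) v(x) dx + [u'(x) v(x)]_0^3.
Choose V so that boundary terms are either known or forced to vanish.
u is Dirichlet: u(0) = u(3) = 0. Let V = H^1_0(0, 3); then v(0) = v(3) = 0, and [u' v]_0^3 = 0.
Weak formulation: find u (satisfying any essential BC) such that ∫_0^3 u'(x) v'(x) dx = ∫_0^3 f v dx for all v ∈ V.
Substituting f(x) = -3*x^2 - 3*x - 2, the right-hand side is ∫_0^3 (-3*x^2 - 3*x - 2) v dx.


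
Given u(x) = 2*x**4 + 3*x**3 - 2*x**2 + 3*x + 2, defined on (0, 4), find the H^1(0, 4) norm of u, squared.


||u||_{H^1}^2 = 149566364/315

The H^1 norm (squared) on an interval (0, L) is
  ||u||_{H^1}^2 = ∫_0^L u(x)^2 dx + ∫_0^L u'(x)^2 dx.
Compute u'(x) = 8*x**3 + 9*x**2 - 4*x + 3.
Then u(x)^2 = 4*x**8 + 12*x**7 + x**6 + 30*x**4 + x**2 + 12*x + 4 and u'(x)^2 = 64*x**6 + 144*x**5 + 17*x**4 - 24*x**3 + 70*x**2 - 24*x + 9.
Integrate each monomial from 0 to 4 using ∫_0^4 c·x^n dx = c·4^(n+1)/(n+1):
  ∫_0^4 u(x)^2 dx = ∫_0^4 (4*x^8 + 12*x^7 + x^6 + 30*x^4 + x^2 + 12*x + 4) dx. Term by term:
    ∫_0^4 4*x^8 dx = 1048576/9;  ∫_0^4 12*x^7 dx = 98304;  ∫_0^4 x^6 dx = 16384/7;
    ∫_0^4 30*x^4 dx = 6144;  ∫_0^4 x^2 dx = 64/3;  ∫_0^4 12*x dx = 96;
    ∫_0^4 4 dx = 16.
  Sum: 1048576/9 + 98304 + 16384/7 + 6144 + 64/3 + 96 + 16 = 14076112/63.
  ∫_0^4 u'(x)^2 dx = ∫_0^4 (64*x^6 + 144*x^5 + 17*x^4 - 24*x^3 + 70*x^2 - 24*x + 9) dx. Term by term:
    ∫_0^4 64*x^6 dx = 1048576/7;  ∫_0^4 144*x^5 dx = 98304;  ∫_0^4 17*x^4 dx = 17408/5;
    ∫_0^4 -24*x^3 dx = -1536;  ∫_0^4 70*x^2 dx = 4480/3;  ∫_0^4 -24*x dx = -192;
    ∫_0^4 9 dx = 36.
  Sum: 1048576/7 + 98304 + 17408/5 − 1536 + 4480/3 − 192 + 36 = 26395268/105.
Adding: ||u||_{H^1}^2 = 14076112/63 + 26395268/105 = 149566364/315.


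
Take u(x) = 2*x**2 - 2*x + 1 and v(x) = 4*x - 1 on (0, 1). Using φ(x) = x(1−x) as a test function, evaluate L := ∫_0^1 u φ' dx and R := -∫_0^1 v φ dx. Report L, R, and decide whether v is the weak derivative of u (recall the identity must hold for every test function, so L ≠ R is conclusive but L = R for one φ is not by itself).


LHS = 0, RHS = -1/6. No, v is not the weak derivative of u.

u(x) = 2*x**2 - 2*x + 1, classical derivative u'(x) = 4*x - 2.
φ(x) = x(1−x), so φ'(x) = 1 - 2*x.
Note φ(0) = φ(1) = 0, so the boundary term u·φ vanishes.
LHS = ∫_0^1 u(x) φ'(x) dx = ∫_0^1 (-4*x^3 + 6*x^2 - 4*x + 1) dx. Term by term:
  ∫_0^1 -4*x^3 dx = -1;  ∫_0^1 6*x^2 dx = 2;  ∫_0^1 -4*x dx = -2;
  ∫_0^1 1 dx = 1.
Sum: -1 + 2 − 2 + 1 = 0.
So LHS = 0.
∫_0^1 v(x) φ(x) dx = ∫_0^1 (-4*x^3 + 5*x^2 - x) dx. Term by term:
  ∫_0^1 -4*x^3 dx = -1;  ∫_0^1 5*x^2 dx = 5/3;  ∫_0^1 -x dx = -1/2.
Sum: -1 + 5/3 − 1/2 = 1/6.
So RHS = -∫_0^1 v(x) φ(x) dx = -1/6.
LHS − RHS = 1/6 ≠ 0, so the identity fails.
(For a valid weak derivative the identity must hold for EVERY test function, in particular this one. The failure shows v is NOT the weak derivative of u.)
Correct weak derivative would be u'(x) = 4*x - 2.


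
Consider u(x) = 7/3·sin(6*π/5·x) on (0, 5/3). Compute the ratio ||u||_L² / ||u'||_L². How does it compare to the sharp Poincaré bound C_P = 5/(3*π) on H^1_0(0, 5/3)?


||u||_L² / ||u'||_L² = 5/(6*π) < C_P = 5/(3*π).

u(x) = 7/3·sin(6*π/5·x), so u'(x) = 14*π*cos(6*π*x/5)/5.
Writing u(x) = A·sin(kπx/L) with A = 7/3 and k = 2, use ∫_0^L sin²(kπx/L) dx = L/2 and ∫_0^L cos²(kπx/L) dx = L/2.
u² = 49/9·sin²(6*π/5·x) and (u')² = 196*π^2/25·cos²(6*π/5·x), and each of sin², cos² integrates to L/2 = 5/6 over (0, 5/3).
∫_0^5/3 u² dx = 245/54, so ||u||_L² = 7*sqrt(30)/18.
∫_0^5/3 (u')² dx = 98*π^2/15, so ||u'||_L² = 7*sqrt(30)*π/15.
Ratio ||u||_L² / ||u'||_L² = 5/(6*π).
Sharp Poincaré constant on H^1_0(0, 5/3) is C_P = L/π = 5/(3*π), achieved by sin(3*π/5·x).
This is the k = 2 harmonic; the ratio L/(kπ) is strictly less than C_P = L/π, consistent with the sharp inequality ||u||_L² ≤ C_P ||u'||_L².


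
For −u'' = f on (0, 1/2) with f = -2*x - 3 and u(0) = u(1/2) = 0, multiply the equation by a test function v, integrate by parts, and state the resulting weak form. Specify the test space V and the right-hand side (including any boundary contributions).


V = H^1_0(0, 1/2) (so v(0) = v(1/2) = 0); weak form: ∫_0^1/2 u'v' dx = ∫_0^1/2 (-2*x - 3) v dx for all v ∈ V.

Multiply both sides by a test function v and integrate from 0 to 1/2:
  ∫_0^1/2 −u''(x) v(x) dx = ∫_0^1/2 f(x) v(x) dx.
Integrate the LHS by parts once:
  ∫_0^1/2 −u'' v dx = −[u'(x) v(x)]_0^1/2 + ∫_0^1/2 u'(x) v'(x) dx.
Thus ∫_0^1/2 u'(x) v'(x) dx = ∫_0^1/2 f(x) v(x) dx + [u'(x) v(x)]_0^1/2.
Choose V so that boundary terms are either known or forced to vanish.
u is Dirichlet: u(0) = u(1/2) = 0. Let V = H^1_0(0, 1/2); then v(0) = v(1/2) = 0, and [u' v]_0^1/2 = 0.
Weak formulation: find u (satisfying any essential BC) such that ∫_0^1/2 u'(x) v'(x) dx = ∫_0^1/2 f v dx for all v ∈ V.
Substituting f(x) = -2*x - 3, the right-hand side is ∫_0^1/2 (-2*x - 3) v dx.


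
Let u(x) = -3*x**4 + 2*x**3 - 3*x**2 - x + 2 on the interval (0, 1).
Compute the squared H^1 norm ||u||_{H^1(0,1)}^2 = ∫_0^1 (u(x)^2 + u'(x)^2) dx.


||u||_{H^1}^2 = 3953/105

The H^1 norm (squared) on an interval (0, L) is
  ||u||_{H^1}^2 = ∫_0^L u(x)^2 dx + ∫_0^L u'(x)^2 dx.
Compute u'(x) = -12*x**3 + 6*x**2 - 6*x - 1.
Then u(x)^2 = 9*x**8 - 12*x**7 + 22*x**6 - 6*x**5 - 7*x**4 + 14*x**3 - 11*x**2 - 4*x + 4 and u'(x)^2 = 144*x**6 - 144*x**5 + 180*x**4 - 48*x**3 + 24*x**2 + 12*x + 1.
Integrate each monomial from 0 to 1 using ∫_0^1 c·x^n dx = c·1^(n+1)/(n+1):
  ∫_0^1 u(x)^2 dx = ∫_0^1 (9*x^8 - 12*x^7 + 22*x^6 - 6*x^5 - 7*x^4 + 14*x^3 - 11*x^2 - 4*x + 4) dx. Term by term:
    ∫_0^1 9*x^8 dx = 1;  ∫_0^1 -12*x^7 dx = -3/2;  ∫_0^1 22*x^6 dx = 22/7;
    ∫_0^1 -6*x^5 dx = -1;  ∫_0^1 -7*x^4 dx = -7/5;  ∫_0^1 14*x^3 dx = 7/2;
    ∫_0^1 -11*x^2 dx = -11/3;  ∫_0^1 -4*x dx = -2;  ∫_0^1 4 dx = 4.
  Sum: 1 − 3/2 + 22/7 − 1 − 7/5 + 7/2 − 11/3 − 2 + 4 = 218/105.
  ∫_0^1 u'(x)^2 dx = ∫_0^1 (144*x^6 - 144*x^5 + 180*x^4 - 48*x^3 + 24*x^2 + 12*x + 1) dx. Term by term:
    ∫_0^1 144*x^6 dx = 144/7;  ∫_0^1 -144*x^5 dx = -24;  ∫_0^1 180*x^4 dx = 36;
    ∫_0^1 -48*x^3 dx = -12;  ∫_0^1 24*x^2 dx = 8;  ∫_0^1 12*x dx = 6;
    ∫_0^1 1 dx = 1.
  Sum: 144/7 − 24 + 36 − 12 + 8 + 6 + 1 = 249/7.
Adding: ||u||_{H^1}^2 = 218/105 + 249/7 = 3953/105.


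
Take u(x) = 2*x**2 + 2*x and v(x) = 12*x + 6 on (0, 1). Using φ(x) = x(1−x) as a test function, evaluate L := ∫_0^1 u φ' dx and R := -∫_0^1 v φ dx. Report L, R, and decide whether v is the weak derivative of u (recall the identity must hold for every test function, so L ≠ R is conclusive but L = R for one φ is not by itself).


LHS = -2/3, RHS = -2. No, v is not the weak derivative of u.

u(x) = 2*x**2 + 2*x, classical derivative u'(x) = 4*x + 2.
φ(x) = x(1−x), so φ'(x) = 1 - 2*x.
Note φ(0) = φ(1) = 0, so the boundary term u·φ vanishes.
LHS = ∫_0^1 u(x) φ'(x) dx = ∫_0^1 (-4*x^3 - 2*x^2 + 2*x) dx. Term by term:
  ∫_0^1 -4*x^3 dx = -1;  ∫_0^1 -2*x^2 dx = -2/3;  ∫_0^1 2*x dx = 1.
Sum: -1 − 2/3 + 1 = -2/3.
So LHS = -2/3.
∫_0^1 v(x) φ(x) dx = ∫_0^1 (-12*x^3 + 6*x^2 + 6*x) dx. Term by term:
  ∫_0^1 -12*x^3 dx = -3;  ∫_0^1 6*x^2 dx = 2;  ∫_0^1 6*x dx = 3.
Sum: -3 + 2 + 3 = 2.
So RHS = -∫_0^1 v(x) φ(x) dx = -2.
LHS − RHS = 4/3 ≠ 0, so the identity fails.
(For a valid weak derivative the identity must hold for EVERY test function, in particular this one. The failure shows v is NOT the weak derivative of u.)
Correct weak derivative would be u'(x) = 4*x + 2.


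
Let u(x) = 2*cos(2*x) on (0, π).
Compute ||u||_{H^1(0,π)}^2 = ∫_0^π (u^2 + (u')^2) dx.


||u||_{H^1(0,π)}^2 = 10*π

u'(x) = -4*sin(2*x).
Expand u² and (u')² and integrate term by term on (0, π), using: for integers n ≥ 1, ∫_0^π sin²(nx) dx = ∫_0^π cos²(nx) dx = π/2; for n ≠ n', ∫_0^π sin(nx)sin(n'x) dx = ∫_0^π cos(nx)cos(n'x) dx = 0; and by product-to-sum, ∫_0^π sin(nx)cos(n'x) dx = ½∫_0^π [sin((n+n')x) + sin((n−n')x)] dx, which is 0 when n+n' is even and 2n/(n²−n'²) when n+n' is odd (it need not vanish on (0, π)).
  u² squared terms: (2)²·∫cos(2x)² dx = 4·π/2 = 2*π.
  So ∫_0^π u² dx = 2*π.
  (u')² squared terms: (-4)²·∫sin(2x)² dx = 16·π/2 = 8*π.
  So ∫_0^π (u')² dx = 8*π.
||u||_{H^1}^2 = (2*π) + (8*π) = 10*π.


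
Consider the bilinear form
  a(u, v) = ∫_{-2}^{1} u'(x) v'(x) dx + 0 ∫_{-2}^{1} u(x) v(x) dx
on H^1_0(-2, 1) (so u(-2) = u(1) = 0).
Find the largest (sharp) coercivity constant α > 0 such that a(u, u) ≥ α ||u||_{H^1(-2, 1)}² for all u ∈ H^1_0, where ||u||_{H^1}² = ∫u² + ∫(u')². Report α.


α = π^2/(9 + π^2)

Coercivity of a(·,·) on H^1_0(-2, 1) means a(u, u) ≥ α ||u||_{H^1}² for every u ∈ H^1_0.
The interval has length L = 3, and Poincaré/coercivity depend only on L. Here a(u, u) = ∫(u')² + (0)·∫u².
Here c = 0, so a(u,u) = ∫(u')² alone. The condition a(u,u) ≥ α||u||_{H^1}² reads (1−α)∫(u')² ≥ (α−c)∫u². Any admissible α is ≤ 1 (rapidly oscillating u have ∫u²/∫(u')² → 0), and α = 1 would force 0 ≥ (1−c)∫u², impossible since c < 1; so 1−α > 0. By the sharp Poincaré inequality on H^1_0 of an interval of length L, ∫(u')² ≥ (π/L)²∫u² with equality for the first sine mode sin(π(x−x₀)/L) (x₀ the left endpoint), so the inequality holds for all u iff (1−α)(π/L)² ≥ α − c, i.e. α ≤ ((π/L)² + c)/((π/L)² + 1) = (1 + c(L/π)²)/(1 + (L/π)²). (Direct route, valid since c ≤ 0: Poincaré gives c∫u² ≥ c(L/π)²∫(u')², so a(u,u) ≥ (1 + c(L/π)²)∫(u')², while ||u||_{H^1}² ≤ (1 + (L/π)²)∫(u')²; dividing yields the same α.) With (π/L)² = π^2/9 and c = 0, the largest admissible constant is α = ((π/L)² + c)/((π/L)² + 1).
Simplifying, α = π^2/(9 + π^2).


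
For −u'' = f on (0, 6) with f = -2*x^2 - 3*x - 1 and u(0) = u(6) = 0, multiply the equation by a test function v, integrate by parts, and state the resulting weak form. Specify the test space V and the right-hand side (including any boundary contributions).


V = H^1_0(0, 6) (so v(0) = v(6) = 0); weak form: ∫_0^6 u'v' dx = ∫_0^6 (-2*x^2 - 3*x - 1) v dx for all v ∈ V.

Multiply both sides by a test function v and integrate from 0 to 6:
  ∫_0^6 −u''(x) v(x) dx = ∫_0^6 f(x) v(x) dx.
Integrate the LHS by parts once:
  ∫_0^6 −u'' v dx = −[u'(x) v(x)]_0^6 + ∫_0^6 u'(x) v'(x) dx.
Thus ∫_0^6 u'(x) v'(x) dx = ∫_0^6 f(x) v(x) dx + [u'(x) v(x)]_0^6.
Choose V so that boundary terms are either known or forced to vanish.
u is Dirichlet: u(0) = u(6) = 0. Let V = H^1_0(0, 6); then v(0) = v(6) = 0, and [u' v]_0^6 = 0.
Weak formulation: find u (satisfying any essential BC) such that ∫_0^6 u'(x) v'(x) dx = ∫_0^6 f v dx for all v ∈ V.
Substituting f(x) = -2*x^2 - 3*x - 1, the right-hand side is ∫_0^6 (-2*x^2 - 3*x - 1) v dx.


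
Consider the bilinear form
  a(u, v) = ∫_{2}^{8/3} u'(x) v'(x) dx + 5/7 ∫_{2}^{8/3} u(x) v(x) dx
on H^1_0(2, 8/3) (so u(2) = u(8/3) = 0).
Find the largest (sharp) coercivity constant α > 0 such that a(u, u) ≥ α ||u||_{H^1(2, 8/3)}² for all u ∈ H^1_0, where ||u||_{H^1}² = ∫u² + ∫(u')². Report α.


α = (20 + 63*π^2)/(7*(4 + 9*π^2))

Coercivity of a(·,·) on H^1_0(2, 8/3) means a(u, u) ≥ α ||u||_{H^1}² for every u ∈ H^1_0.
The interval has length L = 2/3, and Poincaré/coercivity depend only on L. Here a(u, u) = ∫(u')² + (5/7)·∫u².
Here 0 < c = 5/7 < 1. The condition a(u,u) ≥ α||u||_{H^1}² reads (1−α)∫(u')² ≥ (α−c)∫u². Any admissible α is ≤ 1 (rapidly oscillating u have ∫u²/∫(u')² → 0), and α = 1 would force 0 ≥ (1−c)∫u², impossible since c < 1; so 1−α > 0. By the sharp Poincaré inequality on H^1_0 of an interval of length L, ∫(u')² ≥ (π/L)²∫u² with equality for the first sine mode sin(π(x−x₀)/L) (x₀ the left endpoint), so the inequality holds for all u iff (1−α)(π/L)² ≥ α − c, i.e. α ≤ ((π/L)² + c)/((π/L)² + 1) = (1 + c(L/π)²)/(1 + (L/π)²). With (π/L)² = 9*π^2/4 and c = 5/7, the largest admissible constant is α = ((π/L)² + c)/((π/L)² + 1).
Simplifying, α = (20 + 63*π^2)/(7*(4 + 9*π^2)).


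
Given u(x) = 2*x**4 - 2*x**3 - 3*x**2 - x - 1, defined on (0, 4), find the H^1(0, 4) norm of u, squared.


||u||_{H^1}^2 = 5266904/45

The H^1 norm (squared) on an interval (0, L) is
  ||u||_{H^1}^2 = ∫_0^L u(x)^2 dx + ∫_0^L u'(x)^2 dx.
Compute u'(x) = 8*x**3 - 6*x**2 - 6*x - 1.
Then u(x)^2 = 4*x**8 - 8*x**7 - 8*x**6 + 8*x**5 + 9*x**4 + 10*x**3 + 7*x**2 + 2*x + 1 and u'(x)^2 = 64*x**6 - 96*x**5 - 60*x**4 + 56*x**3 + 48*x**2 + 12*x + 1.
Integrate each monomial from 0 to 4 using ∫_0^4 c·x^n dx = c·4^(n+1)/(n+1):
  ∫_0^4 u(x)^2 dx = ∫_0^4 (4*x^8 - 8*x^7 - 8*x^6 + 8*x^5 + 9*x^4 + 10*x^3 + 7*x^2 + 2*x + 1) dx. Term by term:
    ∫_0^4 4*x^8 dx = 1048576/9;  ∫_0^4 -8*x^7 dx = -65536;  ∫_0^4 -8*x^6 dx = -131072/7;
    ∫_0^4 8*x^5 dx = 16384/3;  ∫_0^4 9*x^4 dx = 9216/5;  ∫_0^4 10*x^3 dx = 640;
    ∫_0^4 7*x^2 dx = 448/3;  ∫_0^4 2*x dx = 16;  ∫_0^4 1 dx = 4.
  Sum: 1048576/9 − 65536 − 131072/7 + 16384/3 + 9216/5 + 640 + 448/3 + 16 + 4 = 12713948/315.
  ∫_0^4 u'(x)^2 dx = ∫_0^4 (64*x^6 - 96*x^5 - 60*x^4 + 56*x^3 + 48*x^2 + 12*x + 1) dx. Term by term:
    ∫_0^4 64*x^6 dx = 1048576/7;  ∫_0^4 -96*x^5 dx = -65536;  ∫_0^4 -60*x^4 dx = -12288;
    ∫_0^4 56*x^3 dx = 3584;  ∫_0^4 48*x^2 dx = 1024;  ∫_0^4 12*x dx = 96;
    ∫_0^4 1 dx = 4.
  Sum: 1048576/7 − 65536 − 12288 + 3584 + 1024 + 96 + 4 = 536764/7.
Adding: ||u||_{H^1}^2 = 12713948/315 + 536764/7 = 5266904/45.


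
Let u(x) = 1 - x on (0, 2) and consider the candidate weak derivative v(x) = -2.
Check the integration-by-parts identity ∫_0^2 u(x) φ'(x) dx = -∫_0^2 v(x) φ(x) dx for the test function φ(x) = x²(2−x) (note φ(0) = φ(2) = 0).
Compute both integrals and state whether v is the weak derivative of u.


LHS = 4/3, RHS = 8/3. No, v is not the weak derivative of u.

u(x) = 1 - x, classical derivative u'(x) = -1.
φ(x) = x²(2−x), so φ'(x) = x*(4 - 3*x).
Note φ(0) = φ(2) = 0, so the boundary term u·φ vanishes.
LHS = ∫_0^2 u(x) φ'(x) dx = ∫_0^2 (3*x^3 - 7*x^2 + 4*x) dx. Term by term:
  ∫_0^2 3*x^3 dx = 12;  ∫_0^2 -7*x^2 dx = -56/3;  ∫_0^2 4*x dx = 8.
Sum: 12 − 56/3 + 8 = 4/3.
So LHS = 4/3.
∫_0^2 v(x) φ(x) dx = ∫_0^2 (2*x^3 - 4*x^2) dx. Term by term:
  ∫_0^2 2*x^3 dx = 8;  ∫_0^2 -4*x^2 dx = -32/3.
Sum: 8 − 32/3 = -8/3.
So RHS = -∫_0^2 v(x) φ(x) dx = 8/3.
LHS − RHS = -4/3 ≠ 0, so the identity fails.
(For a valid weak derivative the identity must hold for EVERY test function, in particular this one. The failure shows v is NOT the weak derivative of u.)
Correct weak derivative would be u'(x) = -1.


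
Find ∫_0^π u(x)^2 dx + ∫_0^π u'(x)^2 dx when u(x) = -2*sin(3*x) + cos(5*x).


||u||_{H^1(0,π)}^2 = 33*π

u'(x) = -5*sin(5*x) - 6*cos(3*x).
Expand u² and (u')² and integrate term by term on (0, π), using: for integers n ≥ 1, ∫_0^π sin²(nx) dx = ∫_0^π cos²(nx) dx = π/2; for n ≠ n', ∫_0^π sin(nx)sin(n'x) dx = ∫_0^π cos(nx)cos(n'x) dx = 0; and by product-to-sum, ∫_0^π sin(nx)cos(n'x) dx = ½∫_0^π [sin((n+n')x) + sin((n−n')x)] dx, which is 0 when n+n' is even and 2n/(n²−n'²) when n+n' is odd (it need not vanish on (0, π)).
  u² squared terms: (-2)²·∫sin(3x)² dx = 4·π/2 = 2*π;  (1)²·∫cos(5x)² dx = 1·π/2 = π/2.
  u² cross terms: 2·(-2)·(1)·∫sin(3x)·cos(5x) dx = -4·(0) = 0.
  So ∫_0^π u² dx = 2*π + π/2 + 0 = 5*π/2.
  (u')² squared terms: (-6)²·∫cos(3x)² dx = 36·π/2 = 18*π;  (-5)²·∫sin(5x)² dx = 25·π/2 = 25*π/2.
  (u')² cross terms: 2·(-6)·(-5)·∫cos(3x)·sin(5x) dx = 60·(0) = 0.
  So ∫_0^π (u')² dx = 18*π + 25*π/2 + 0 = 61*π/2.
||u||_{H^1}^2 = (5*π/2) + (61*π/2) = 33*π.


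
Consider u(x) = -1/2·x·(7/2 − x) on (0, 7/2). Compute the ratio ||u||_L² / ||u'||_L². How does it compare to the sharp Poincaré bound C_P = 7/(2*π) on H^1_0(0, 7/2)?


||u||_L² / ||u'||_L² = 7*sqrt(10)/20 < C_P = 7/(2*π).

u(x) = -1/2·x·(7/2 − x), so u'(x) = x - 7/4.
u(x) = -1/2·x·(7/2 − x) vanishes at x = 0 and x = 7/2, so u ∈ H^1_0(0, 7/2). Differentiate via the product rule and integrate the resulting polynomials term by term.
  ∫_0^7/2 u² dx = ∫_0^7/2 (x^4/4 - 7*x^3/4 + 49*x^2/16) dx. Term by term:
    ∫_0^7/2 x^4/4 dx = 16807/640;  ∫_0^7/2 -7*x^3/4 dx = -16807/256;  ∫_0^7/2 49*x^2/16 dx = 16807/384.
  Sum: 16807/640 − 16807/256 + 16807/384 = 16807/3840.
  ∫_0^7/2 (u')² dx = ∫_0^7/2 (x^2 - 7*x/2 + 49/16) dx. Term by term:
    ∫_0^7/2 x^2 dx = 343/24;  ∫_0^7/2 -7*x/2 dx = -343/16;  ∫_0^7/2 49/16 dx = 343/32.
  Sum: 343/24 − 343/16 + 343/32 = 343/96.
∫_0^7/2 u² dx = 16807/3840, so ||u||_L² = 49*sqrt(105)/240.
∫_0^7/2 (u')² dx = 343/96, so ||u'||_L² = 7*sqrt(42)/24.
Ratio ||u||_L² / ||u'||_L² = 7*sqrt(10)/20.
Sharp Poincaré constant on H^1_0(0, 7/2) is C_P = L/π = 7/(2*π), achieved by sin(2*π/7·x).
A polynomial bump cannot attain the sharp Poincaré constant (only the first sine eigenfunction does), so the ratio is strictly less than C_P, consistent with ||u||_L² ≤ C_P ||u'||_L².


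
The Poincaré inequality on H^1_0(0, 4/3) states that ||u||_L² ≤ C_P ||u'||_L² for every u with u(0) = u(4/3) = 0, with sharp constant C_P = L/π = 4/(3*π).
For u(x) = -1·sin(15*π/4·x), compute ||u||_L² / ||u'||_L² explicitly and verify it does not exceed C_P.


||u||_L² / ||u'||_L² = 4/(15*π) < C_P = 4/(3*π).

u(x) = -1·sin(15*π/4·x), so u'(x) = -15*π*cos(15*π*x/4)/4.
Writing u(x) = A·sin(kπx/L) with A = -1 and k = 5, use ∫_0^L sin²(kπx/L) dx = L/2 and ∫_0^L cos²(kπx/L) dx = L/2.
u² = 1·sin²(15*π/4·x) and (u')² = 225*π^2/16·cos²(15*π/4·x), and each of sin², cos² integrates to L/2 = 2/3 over (0, 4/3).
∫_0^4/3 u² dx = 2/3, so ||u||_L² = sqrt(6)/3.
∫_0^4/3 (u')² dx = 75*π^2/8, so ||u'||_L² = 5*sqrt(6)*π/4.
Ratio ||u||_L² / ||u'||_L² = 4/(15*π).
Sharp Poincaré constant on H^1_0(0, 4/3) is C_P = L/π = 4/(3*π), achieved by sin(3*π/4·x).
This is the k = 5 harmonic; the ratio L/(kπ) is strictly less than C_P = L/π, consistent with the sharp inequality ||u||_L² ≤ C_P ||u'||_L².


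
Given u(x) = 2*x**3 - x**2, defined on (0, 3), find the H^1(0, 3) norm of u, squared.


||u||_{H^1}^2 = 73917/35

The H^1 norm (squared) on an interval (0, L) is
  ||u||_{H^1}^2 = ∫_0^L u(x)^2 dx + ∫_0^L u'(x)^2 dx.
Compute u'(x) = 6*x**2 - 2*x.
Then u(x)^2 = 4*x**6 - 4*x**5 + x**4 and u'(x)^2 = 36*x**4 - 24*x**3 + 4*x**2.
Integrate each monomial from 0 to 3 using ∫_0^3 c·x^n dx = c·3^(n+1)/(n+1):
  ∫_0^3 u(x)^2 dx = ∫_0^3 (4*x^6 - 4*x^5 + x^4) dx. Term by term:
    ∫_0^3 4*x^6 dx = 8748/7;  ∫_0^3 -4*x^5 dx = -486;  ∫_0^3 x^4 dx = 243/5.
  Sum: 8748/7 − 486 + 243/5 = 28431/35.
  ∫_0^3 u'(x)^2 dx = ∫_0^3 (36*x^4 - 24*x^3 + 4*x^2) dx. Term by term:
    ∫_0^3 36*x^4 dx = 8748/5;  ∫_0^3 -24*x^3 dx = -486;  ∫_0^3 4*x^2 dx = 36.
  Sum: 8748/5 − 486 + 36 = 6498/5.
Adding: ||u||_{H^1}^2 = 28431/35 + 6498/5 = 73917/35.


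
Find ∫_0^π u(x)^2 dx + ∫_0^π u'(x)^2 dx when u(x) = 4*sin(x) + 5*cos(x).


||u||_{H^1(0,π)}^2 = 41*π

u'(x) = -5*sin(x) + 4*cos(x).
Expand u² and (u')² and integrate term by term on (0, π), using: for integers n ≥ 1, ∫_0^π sin²(nx) dx = ∫_0^π cos²(nx) dx = π/2; for n ≠ n', ∫_0^π sin(nx)sin(n'x) dx = ∫_0^π cos(nx)cos(n'x) dx = 0; and by product-to-sum, ∫_0^π sin(nx)cos(n'x) dx = ½∫_0^π [sin((n+n')x) + sin((n−n')x)] dx, which is 0 when n+n' is even and 2n/(n²−n'²) when n+n' is odd (it need not vanish on (0, π)).
  u² squared terms: (4)²·∫sin(x)² dx = 16·π/2 = 8*π;  (5)²·∫cos(x)² dx = 25·π/2 = 25*π/2.
  u² cross terms: 2·(4)·(5)·∫sin(x)·cos(x) dx = 40·(0) = 0.
  So ∫_0^π u² dx = 8*π + 25*π/2 + 0 = 41*π/2.
  (u')² squared terms: (-5)²·∫sin(x)² dx = 25·π/2 = 25*π/2;  (4)²·∫cos(x)² dx = 16·π/2 = 8*π.
  (u')² cross terms: 2·(-5)·(4)·∫sin(x)·cos(x) dx = -40·(0) = 0.
  So ∫_0^π (u')² dx = 25*π/2 + 8*π + 0 = 41*π/2.
||u||_{H^1}^2 = (41*π/2) + (41*π/2) = 41*π.


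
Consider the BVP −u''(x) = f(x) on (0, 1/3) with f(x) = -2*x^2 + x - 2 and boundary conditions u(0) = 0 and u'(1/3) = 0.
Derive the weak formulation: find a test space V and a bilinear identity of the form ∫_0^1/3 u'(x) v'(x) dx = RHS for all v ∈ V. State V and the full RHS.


V = {v ∈ H^1(0, 1/3) : v(0) = 0} (test functions vanish at x = 0 where u is specified); weak form: ∫_0^1/3 u'v' dx = ∫_0^1/3 (-2*x^2 + x - 2) v dx for all v ∈ V.

Multiply both sides by a test function v and integrate from 0 to 1/3:
  ∫_0^1/3 −u''(x) v(x) dx = ∫_0^1/3 f(x) v(x) dx.
Integrate the LHS by parts once:
  ∫_0^1/3 −u'' v dx = −[u'(x) v(x)]_0^1/3 + ∫_0^1/3 u'(x) v'(x) dx.
Thus ∫_0^1/3 u'(x) v'(x) dx = ∫_0^1/3 f(x) v(x) dx + [u'(x) v(x)]_0^1/3.
Choose V so that boundary terms are either known or forced to vanish.
Mixed BC: u(0) = 0 (Dirichlet) and u'(1/3) = 0 (Neumann). Define V = {v ∈ H^1(0, 1/3) : v(0) = 0}. Then [u' v]_0^1/3 = u'(1/3)·v(1/3) − u'(0)·0 = 0.
Weak formulation: find u (satisfying any essential BC) such that ∫_0^1/3 u'(x) v'(x) dx = ∫_0^1/3 f v dx for all v ∈ V (Dirichlet at 0 absorbed into V; the Neumann datum at x = 1/3 is zero, so no boundary term remains).
Substituting f(x) = -2*x^2 + x - 2, the right-hand side is ∫_0^1/3 (-2*x^2 + x - 2) v dx.
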